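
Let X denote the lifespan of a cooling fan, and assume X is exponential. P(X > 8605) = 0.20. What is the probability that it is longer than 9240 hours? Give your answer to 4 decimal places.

e^(−λ·8605) = 0.20 ⇒ λ = −ln(0.20)/8605 = 0.000187035.
P(X > 9240) = e^(−0.000187035·9240) = e^(−1.7282) ≈ 0.1776.

0.1776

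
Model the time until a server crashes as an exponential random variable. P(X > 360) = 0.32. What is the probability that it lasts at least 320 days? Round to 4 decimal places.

0.3632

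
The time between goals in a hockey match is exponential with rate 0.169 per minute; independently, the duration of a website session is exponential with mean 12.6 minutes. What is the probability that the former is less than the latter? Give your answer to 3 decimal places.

0.680

λ_1 = 0.169, λ_2 = 1/12.6 = 0.0793651.
For independent exponentials, P(the former < the latter) = λ_1/(λ_1+λ_2) = 0.169/0.248365 ≈ 0.680.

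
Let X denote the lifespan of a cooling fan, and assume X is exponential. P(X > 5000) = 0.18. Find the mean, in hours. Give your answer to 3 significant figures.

e^(−λ·5000) = 0.18 ⇒ λ = −ln(0.18)/5000 = 0.00034296.
Mean = 1/λ = 2915.79 hours.

2920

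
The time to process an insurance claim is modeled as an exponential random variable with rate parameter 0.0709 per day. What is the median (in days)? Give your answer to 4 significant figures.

9.776

Set 1 − e^(−λt) = 0.5, so t = −ln(0.5)/λ = 0.69315/0.0709 ≈ 9.77641 days.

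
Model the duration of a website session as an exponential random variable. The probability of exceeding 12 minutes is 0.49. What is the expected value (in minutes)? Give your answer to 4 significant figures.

e^(−λ·12) = 0.49 ⇒ λ = −ln(0.49)/12 = 0.0594458.
Mean = 1/λ = 16.822 minutes.

16.82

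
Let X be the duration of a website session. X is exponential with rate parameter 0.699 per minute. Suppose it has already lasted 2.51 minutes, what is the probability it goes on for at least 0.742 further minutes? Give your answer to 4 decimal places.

By the memoryless property, P(X > 2.51+0.742 | X > 2.51) = P(X > 0.742).
P(X > 0.742) = e^(−0.51866) ≈ 0.5953.

0.5953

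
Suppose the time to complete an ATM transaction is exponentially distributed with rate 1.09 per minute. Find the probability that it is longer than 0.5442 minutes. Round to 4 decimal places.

0.5526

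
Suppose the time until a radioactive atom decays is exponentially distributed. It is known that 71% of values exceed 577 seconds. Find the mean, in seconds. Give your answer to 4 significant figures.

1685

e^(−λ·577) = 0.71 ⇒ λ = −ln(0.71)/577 = 0.000593571.
Mean = 1/λ = 1684.72 seconds.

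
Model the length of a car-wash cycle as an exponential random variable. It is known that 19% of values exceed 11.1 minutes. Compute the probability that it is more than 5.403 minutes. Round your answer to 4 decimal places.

0.4456

e^(−λ·11.1) = 0.19 ⇒ λ = −ln(0.19)/11.1 = 0.149615.
P(X > 5.403) = e^(−0.149615·5.403) = e^(−0.80837) ≈ 0.4456.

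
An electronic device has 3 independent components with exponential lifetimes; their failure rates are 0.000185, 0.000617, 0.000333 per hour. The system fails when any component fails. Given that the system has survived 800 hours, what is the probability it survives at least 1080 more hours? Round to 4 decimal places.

0.2935

Time to first failure ~ Exp(Σλ) with Σλ = 0.001135.
By memorylessness, P(T > 800+1080 | T > 800) = P(T > 1080) = e^(−0.001135·1080) ≈ 0.2935.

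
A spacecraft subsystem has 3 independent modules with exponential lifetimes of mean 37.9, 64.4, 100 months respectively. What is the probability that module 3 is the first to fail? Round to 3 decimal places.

Rates: λ_i = 1/mean_i → 0.0263852, 0.015528, 0.01; Σλ = 0.0519132.
P(module 3 first) = λ_3/Σλ = 0.01/0.0519132 ≈ 0.193.

0.193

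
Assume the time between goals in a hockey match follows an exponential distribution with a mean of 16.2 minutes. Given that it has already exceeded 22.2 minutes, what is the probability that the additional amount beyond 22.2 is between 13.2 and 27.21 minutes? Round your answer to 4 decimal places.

0.2563

The rate is λ = 1/16.2 = 0.0617284 per minute.
Memoryless: the residual past 22.2 is again Exp(λ).
P(13.2 < residual < 27.21) = e^(−λ·13.2) − e^(−λ·27.21) = 0.44272 − 0.18644 ≈ 0.2563.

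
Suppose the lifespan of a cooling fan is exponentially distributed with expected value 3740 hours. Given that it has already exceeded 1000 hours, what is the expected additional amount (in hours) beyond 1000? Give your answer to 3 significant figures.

The rate is λ = 1/3740 = 0.00026738 per hour.
By memorylessness, the remaining amount past any threshold is again Exp(λ) with mean 1/λ = 3740 hours.

3740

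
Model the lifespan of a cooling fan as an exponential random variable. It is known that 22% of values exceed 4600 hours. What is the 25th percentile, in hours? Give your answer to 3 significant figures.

874

e^(−λ·4600) = 0.22 ⇒ λ = −ln(0.22)/4600 = 0.000329158.
25th percentile: 1 − e^(−λt) = 0.25, t = −ln(0.75)/λ = 873.993 hours.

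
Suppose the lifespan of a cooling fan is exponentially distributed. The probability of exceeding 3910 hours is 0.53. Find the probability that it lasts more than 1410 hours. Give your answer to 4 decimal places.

e^(−λ·3910) = 0.53 ⇒ λ = −ln(0.53)/3910 = 0.000162373.
P(X > 1410) = e^(−0.000162373·1410) = e^(−0.22895) ≈ 0.7954.

0.7954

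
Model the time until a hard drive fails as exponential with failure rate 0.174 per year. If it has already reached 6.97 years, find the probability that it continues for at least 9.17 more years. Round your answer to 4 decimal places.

The exponential is memoryless, so the remaining time is again Exp(λ): the condition X > 6.97 is irrelevant.
P(X > 9.17) = e^(−1.5956) ≈ 0.2028.

0.2028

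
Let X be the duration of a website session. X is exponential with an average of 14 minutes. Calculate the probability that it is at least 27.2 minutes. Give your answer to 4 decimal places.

0.1433

The rate is λ = 1/14 = 0.0714286 per minute.
P(X > 27.2) = e^(−λ·27.2) = e^(−1.9429) ≈ 0.1433.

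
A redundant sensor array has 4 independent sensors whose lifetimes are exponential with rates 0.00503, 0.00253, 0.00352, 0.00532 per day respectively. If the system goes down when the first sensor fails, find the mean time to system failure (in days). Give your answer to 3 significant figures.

61.0

The time to first failure is exponential with rate Σλ = 0.00503 + 0.00253 + 0.00352 + 0.00532 = 0.0164.
E[min] = 1/Σλ = 1/0.0164 = 60.9756 days.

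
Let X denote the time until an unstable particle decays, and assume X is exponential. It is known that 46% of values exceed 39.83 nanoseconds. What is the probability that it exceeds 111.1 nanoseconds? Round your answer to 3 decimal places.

0.115

e^(−λ·39.83) = 0.46 ⇒ λ = −ln(0.46)/39.83 = 0.0194961.
P(X > 111.1) = e^(−0.0194961·111.1) = e^(−2.166) ≈ 0.115.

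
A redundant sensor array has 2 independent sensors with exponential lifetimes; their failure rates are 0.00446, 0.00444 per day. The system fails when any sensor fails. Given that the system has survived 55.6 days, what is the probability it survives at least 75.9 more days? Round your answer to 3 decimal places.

0.509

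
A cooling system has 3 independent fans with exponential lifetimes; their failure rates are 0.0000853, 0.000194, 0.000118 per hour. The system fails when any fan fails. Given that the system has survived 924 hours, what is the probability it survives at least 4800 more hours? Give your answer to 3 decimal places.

0.149

Time to first failure ~ Exp(Σλ) with Σλ = 0.0003973.
By memorylessness, P(T > 924+4800 | T > 924) = P(T > 4800) = e^(−0.0003973·4800) ≈ 0.149.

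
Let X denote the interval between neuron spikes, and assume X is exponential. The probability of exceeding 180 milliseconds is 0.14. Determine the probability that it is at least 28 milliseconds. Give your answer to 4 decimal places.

0.7365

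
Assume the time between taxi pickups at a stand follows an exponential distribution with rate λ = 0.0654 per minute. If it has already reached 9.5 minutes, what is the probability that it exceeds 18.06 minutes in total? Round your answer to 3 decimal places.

By the memoryless property, P(X > 9.5+8.56 | X > 9.5) = P(X > 8.56).
P(X > 8.56) = e^(−0.55982) ≈ 0.571.

0.571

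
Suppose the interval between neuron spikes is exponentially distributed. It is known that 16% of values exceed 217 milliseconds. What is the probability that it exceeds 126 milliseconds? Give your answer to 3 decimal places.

e^(−λ·217) = 0.16 ⇒ λ = −ln(0.16)/217 = 0.00844508.
P(X > 126) = e^(−0.00844508·126) = e^(−1.0641) ≈ 0.345.

0.345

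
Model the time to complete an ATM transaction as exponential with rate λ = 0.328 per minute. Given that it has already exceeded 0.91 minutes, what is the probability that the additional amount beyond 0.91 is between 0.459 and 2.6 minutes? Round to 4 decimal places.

Memoryless: the residual past 0.91 is again Exp(λ).
P(0.459 < residual < 2.6) = e^(−λ·0.459) − e^(−λ·2.6) = 0.86023 − 0.42622 ≈ 0.4340.

0.4340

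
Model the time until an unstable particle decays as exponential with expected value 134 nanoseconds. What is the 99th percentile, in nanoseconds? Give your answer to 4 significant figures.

617.1

The rate is λ = 1/134 = 0.00746269 per nanosecond.
Set 1 − e^(−λt) = 0.99, so t = −ln(0.01)/λ = 4.6052/0.00746269 ≈ 617.093 nanoseconds.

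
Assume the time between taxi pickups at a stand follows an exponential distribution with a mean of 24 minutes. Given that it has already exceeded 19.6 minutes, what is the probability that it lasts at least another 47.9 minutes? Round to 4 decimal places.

0.1359

The rate is λ = 1/24 = 0.0416667 per minute.
By the memoryless property, P(X > 19.6+47.9 | X > 19.6) = P(X > 47.9).
P(X > 47.9) = e^(−1.9958) ≈ 0.1359.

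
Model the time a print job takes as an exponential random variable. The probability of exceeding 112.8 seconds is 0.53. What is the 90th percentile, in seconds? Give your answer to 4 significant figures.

409.1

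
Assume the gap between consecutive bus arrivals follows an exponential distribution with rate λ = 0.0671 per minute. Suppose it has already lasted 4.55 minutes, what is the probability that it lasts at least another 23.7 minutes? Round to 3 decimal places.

0.204

P(X > s+t | X > s) = e^(−λ(s+t))/e^(−λs) = e^(−λt), independent of s = 4.55.
P(X > 23.7) = e^(−1.5903) ≈ 0.204.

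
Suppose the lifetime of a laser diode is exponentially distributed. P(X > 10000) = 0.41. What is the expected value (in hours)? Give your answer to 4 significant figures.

11220

e^(−λ·10000) = 0.41 ⇒ λ = −ln(0.41)/10000 = 0.0000891598.
Mean = 1/λ = 11215.8 hours.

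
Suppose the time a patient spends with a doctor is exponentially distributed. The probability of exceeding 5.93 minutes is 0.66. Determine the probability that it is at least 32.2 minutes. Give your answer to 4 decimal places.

0.1047

e^(−λ·5.93) = 0.66 ⇒ λ = −ln(0.66)/5.93 = 0.0700701.
P(X > 32.2) = e^(−0.0700701·32.2) = e^(−2.2563) ≈ 0.1047.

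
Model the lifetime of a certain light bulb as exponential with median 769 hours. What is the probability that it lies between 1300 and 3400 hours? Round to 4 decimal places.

0.2631

For an exponential, median = ln(2)/λ, so λ = ln 2 / 769 = 0.000901362 per hour.
P(1300 < X < 3400) = e^(−λ·1300) − e^(−λ·3400) = 0.30982 − 0.04667 ≈ 0.2631.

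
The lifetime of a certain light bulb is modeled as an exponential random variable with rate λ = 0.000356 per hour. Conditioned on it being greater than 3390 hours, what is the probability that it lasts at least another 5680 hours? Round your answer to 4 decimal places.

0.1324

P(X > s+t | X > s) = e^(−λ(s+t))/e^(−λs) = e^(−λt), independent of s = 3390.
P(X > 5680) = e^(−2.0221) ≈ 0.1324.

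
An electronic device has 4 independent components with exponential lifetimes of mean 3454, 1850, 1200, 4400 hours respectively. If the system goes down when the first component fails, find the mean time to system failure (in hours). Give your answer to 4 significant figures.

The first failure time is exponential with rate Σλ_i = 1/3454 + 1/1850 + 1/1200 + 1/4400 = 0.00189067 per hour.
E[min] = 1/Σλ = 1/0.00189067 = 528.914 hours.

528.9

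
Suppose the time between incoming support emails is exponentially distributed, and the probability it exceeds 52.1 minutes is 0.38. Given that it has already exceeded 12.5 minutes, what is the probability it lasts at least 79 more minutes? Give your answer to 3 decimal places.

From e^(−λ·52.1) = 0.38, λ = −ln(0.38)/52.1 = 0.0185717.
Memoryless: P(X > 12.5+79 | X > 12.5) = P(X > 79) = e^(−0.0185717·79) ≈ 0.231.

0.231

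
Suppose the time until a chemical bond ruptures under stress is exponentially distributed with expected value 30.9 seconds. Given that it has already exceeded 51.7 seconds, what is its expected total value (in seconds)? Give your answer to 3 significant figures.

The rate is λ = 1/30.9 = 0.0323625 per second.
By memorylessness, E[X | X > 51.7] = 51.7 + 1/λ = 51.7 + 30.9 = 82.6 seconds.

82.6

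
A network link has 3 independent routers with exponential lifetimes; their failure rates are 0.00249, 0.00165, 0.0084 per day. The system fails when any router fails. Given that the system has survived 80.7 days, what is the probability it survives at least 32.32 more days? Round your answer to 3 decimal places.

0.667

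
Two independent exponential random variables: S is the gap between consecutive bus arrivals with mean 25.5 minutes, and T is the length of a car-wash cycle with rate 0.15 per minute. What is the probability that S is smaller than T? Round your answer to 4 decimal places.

λ_1 = 1/25.5 = 0.0392157, λ_2 = 0.15.
For independent exponentials, P(S < T) = λ_1/(λ_1+λ_2) = 0.0392157/0.189216 ≈ 0.2073.

0.2073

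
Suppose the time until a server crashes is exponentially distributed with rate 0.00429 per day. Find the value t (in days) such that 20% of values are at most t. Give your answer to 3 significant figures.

52.0

Set 1 − e^(−λt) = 0.2, so t = −ln(0.8)/λ = 0.22314/0.00429 ≈ 52.0148 days.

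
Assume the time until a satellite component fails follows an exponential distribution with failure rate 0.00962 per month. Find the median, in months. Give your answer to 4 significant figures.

Set 1 − e^(−λt) = 0.5, so t = −ln(0.5)/λ = 0.69315/0.00962 ≈ 72.0527 months.

72.05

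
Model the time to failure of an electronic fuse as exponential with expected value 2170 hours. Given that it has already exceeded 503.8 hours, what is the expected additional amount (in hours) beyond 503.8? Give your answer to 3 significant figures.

2170

The rate is λ = 1/2170 = 0.000460829 per hour.
By memorylessness, the remaining amount past any threshold is again Exp(λ) with mean 1/λ = 2170 hours.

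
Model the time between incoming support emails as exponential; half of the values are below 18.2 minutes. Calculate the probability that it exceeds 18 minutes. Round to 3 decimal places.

0.504

For an exponential, median = ln(2)/λ, so λ = ln 2 / 18.2 = 0.038085 per minute.
P(X > 18) = e^(−λ·18) = e^(−0.68553) ≈ 0.504.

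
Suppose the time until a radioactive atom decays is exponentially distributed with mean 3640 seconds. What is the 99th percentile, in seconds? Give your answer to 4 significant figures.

16760

The rate is λ = 1/3640 = 0.000274725 per second.
Set 1 − e^(−λt) = 0.99, so t = −ln(0.01)/λ = 4.6052/0.000274725 ≈ 16762.8 seconds.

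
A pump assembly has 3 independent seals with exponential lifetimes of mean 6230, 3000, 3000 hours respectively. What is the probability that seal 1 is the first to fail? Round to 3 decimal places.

Rates: λ_i = 1/mean_i → 0.000160514, 0.000333333, 0.000333333; Σλ = 0.00082718.
P(seal 1 first) = λ_1/Σλ = 0.000160514/0.00082718 ≈ 0.194.

0.194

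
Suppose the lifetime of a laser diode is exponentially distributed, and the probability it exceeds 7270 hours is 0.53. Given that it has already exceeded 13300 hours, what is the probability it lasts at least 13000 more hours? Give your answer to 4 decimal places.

From e^(−λ·7270) = 0.53, λ = −ln(0.53)/7270 = 0.0000873285.
Memoryless: P(X > 13300+13000 | X > 13300) = P(X > 13000) = e^(−0.0000873285·13000) ≈ 0.3213.

0.3213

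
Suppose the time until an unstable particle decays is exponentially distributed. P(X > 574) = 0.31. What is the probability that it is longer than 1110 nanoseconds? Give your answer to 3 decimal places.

0.104

e^(−λ·574) = 0.31 ⇒ λ = −ln(0.31)/574 = 0.00204039.
P(X > 1110) = e^(−0.00204039·1110) = e^(−2.2648) ≈ 0.104.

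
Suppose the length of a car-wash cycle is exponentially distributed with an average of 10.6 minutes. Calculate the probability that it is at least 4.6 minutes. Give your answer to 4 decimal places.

The rate is λ = 1/10.6 = 0.0943396 per minute.
P(X > 4.6) = e^(−λ·4.6) = e^(−0.43396) ≈ 0.6479.

0.6479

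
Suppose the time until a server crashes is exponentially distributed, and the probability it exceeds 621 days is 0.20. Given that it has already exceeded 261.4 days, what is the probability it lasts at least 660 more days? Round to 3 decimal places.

From e^(−λ·621) = 0.20, λ = −ln(0.20)/621 = 0.00259169.
Memoryless: P(X > 261.4+660 | X > 261.4) = P(X > 660) = e^(−0.00259169·660) ≈ 0.181.

0.181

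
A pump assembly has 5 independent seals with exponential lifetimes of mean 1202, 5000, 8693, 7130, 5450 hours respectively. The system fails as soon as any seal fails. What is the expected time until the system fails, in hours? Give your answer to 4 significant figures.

679.9

The first failure time is exponential with rate Σλ_i = 1/1202 + 1/5000 + 1/8693 + 1/7130 + 1/5450 = 0.00147072 per hour.
E[min] = 1/Σλ = 1/0.00147072 = 679.939 hours.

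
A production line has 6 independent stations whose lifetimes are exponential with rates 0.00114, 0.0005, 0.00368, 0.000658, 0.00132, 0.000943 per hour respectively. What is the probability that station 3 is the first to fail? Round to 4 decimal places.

0.4465

The time to first failure is exponential with rate Σλ = 0.00114 + 0.0005 + 0.00368 + 0.000658 + 0.00132 + 0.000943 = 0.008241.
P(station 3 first) = λ_3/Σλ = 0.00368/0.008241 ≈ 0.4465.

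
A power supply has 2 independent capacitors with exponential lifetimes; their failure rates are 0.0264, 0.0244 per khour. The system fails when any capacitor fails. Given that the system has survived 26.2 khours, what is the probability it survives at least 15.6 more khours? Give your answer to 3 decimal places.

0.453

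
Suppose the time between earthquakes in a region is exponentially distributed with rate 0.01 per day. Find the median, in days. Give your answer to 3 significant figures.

69.3

Set 1 − e^(−λt) = 0.5, so t = −ln(0.5)/λ = 0.69315/0.01 ≈ 69.3147 days.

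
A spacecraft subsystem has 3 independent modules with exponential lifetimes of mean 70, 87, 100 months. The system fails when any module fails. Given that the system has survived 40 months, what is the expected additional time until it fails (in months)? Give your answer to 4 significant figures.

First-failure rate Σλ = 1/70 + 1/87 + 1/100 = 0.03578.
By memorylessness the expected residual is 1/Σλ = 27.9486 months, regardless of the 40 already elapsed.

27.95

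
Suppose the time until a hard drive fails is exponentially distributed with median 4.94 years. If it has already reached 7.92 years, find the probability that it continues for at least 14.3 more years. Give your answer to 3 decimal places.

0.134

For an exponential, median = ln(2)/λ, so λ = ln 2 / 4.94 = 0.140313 per year.
By the memoryless property, P(X > 7.92+14.3 | X > 7.92) = P(X > 14.3).
P(X > 14.3) = e^(−2.0065) ≈ 0.134.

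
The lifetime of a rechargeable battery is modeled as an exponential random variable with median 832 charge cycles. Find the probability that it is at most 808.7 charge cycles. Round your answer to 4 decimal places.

0.4902

For an exponential, median = ln(2)/λ, so λ = ln 2 / 832 = 0.00083311 per charge cycle.
P(X ≤ 808.7) = 1 − e^(−λ·808.7) = 1 − e^(−0.67374) ≈ 0.4902.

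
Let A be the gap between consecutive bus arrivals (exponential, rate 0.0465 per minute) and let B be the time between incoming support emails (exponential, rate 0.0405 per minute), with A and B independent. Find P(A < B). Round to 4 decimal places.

λ_1 = 0.0465, λ_2 = 0.0405.
For independent exponentials, P(A < B) = λ_1/(λ_1+λ_2) = 0.0465/0.087 ≈ 0.5345.

0.5345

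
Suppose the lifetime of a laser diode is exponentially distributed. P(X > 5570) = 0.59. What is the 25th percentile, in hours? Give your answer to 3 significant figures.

3040

e^(−λ·5570) = 0.59 ⇒ λ = −ln(0.59)/5570 = 0.0000947276.
25th percentile: 1 − e^(−λt) = 0.25, t = −ln(0.75)/λ = 3036.94 hours.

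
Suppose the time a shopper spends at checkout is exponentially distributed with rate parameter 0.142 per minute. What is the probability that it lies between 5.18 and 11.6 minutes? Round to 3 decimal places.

0.287

P(5.18 < X < 11.6) = e^(−λ·5.18) − e^(−λ·11.6) = 0.47924 − 0.19259 ≈ 0.287.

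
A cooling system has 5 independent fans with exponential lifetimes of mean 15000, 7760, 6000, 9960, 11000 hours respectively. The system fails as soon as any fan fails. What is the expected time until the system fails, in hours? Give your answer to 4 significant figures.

1807

The first failure time is exponential with rate Σλ_i = 1/15000 + 1/7760 + 1/6000 + 1/9960 + 1/11000 = 0.00055351 per hour.
E[min] = 1/Σλ = 1/0.00055351 = 1806.65 hours.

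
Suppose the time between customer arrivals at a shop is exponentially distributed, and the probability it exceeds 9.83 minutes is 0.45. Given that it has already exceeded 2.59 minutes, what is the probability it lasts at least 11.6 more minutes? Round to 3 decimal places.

0.390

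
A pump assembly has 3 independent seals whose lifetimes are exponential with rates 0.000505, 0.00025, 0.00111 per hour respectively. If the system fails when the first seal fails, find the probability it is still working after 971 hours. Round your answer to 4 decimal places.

The time to first failure is exponential with rate Σλ = 0.000505 + 0.00025 + 0.00111 = 0.001865.
P(min > 971) = e^(−0.001865·971) = e^(−1.8109) ≈ 0.1635.

0.1635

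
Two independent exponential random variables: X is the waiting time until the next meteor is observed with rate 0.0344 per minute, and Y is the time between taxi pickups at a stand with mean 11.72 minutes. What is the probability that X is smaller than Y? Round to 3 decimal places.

0.287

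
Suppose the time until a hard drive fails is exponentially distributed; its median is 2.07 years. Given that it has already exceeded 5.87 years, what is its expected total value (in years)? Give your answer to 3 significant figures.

8.86

For an exponential, median = ln(2)/λ, so λ = ln 2 / 2.07 = 0.334854 per year.
By memorylessness, E[X | X > 5.87] = 5.87 + 1/λ = 5.87 + 2.98638 = 8.85638 years.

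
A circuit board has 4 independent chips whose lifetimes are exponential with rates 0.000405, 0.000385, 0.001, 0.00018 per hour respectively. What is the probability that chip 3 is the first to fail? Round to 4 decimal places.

0.5076

The time to first failure is exponential with rate Σλ = 0.000405 + 0.000385 + 0.001 + 0.00018 = 0.00197.
P(chip 3 first) = λ_3/Σλ = 0.001/0.00197 ≈ 0.5076.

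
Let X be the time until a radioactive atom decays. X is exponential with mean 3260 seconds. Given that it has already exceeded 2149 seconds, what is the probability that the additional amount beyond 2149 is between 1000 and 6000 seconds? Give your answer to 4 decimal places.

0.5771

The rate is λ = 1/3260 = 0.000306748 per second.
Memoryless: the residual past 2149 is again Exp(λ).
P(1000 < residual < 6000) = e^(−λ·1000) − e^(−λ·6000) = 0.73584 − 0.15874 ≈ 0.5771.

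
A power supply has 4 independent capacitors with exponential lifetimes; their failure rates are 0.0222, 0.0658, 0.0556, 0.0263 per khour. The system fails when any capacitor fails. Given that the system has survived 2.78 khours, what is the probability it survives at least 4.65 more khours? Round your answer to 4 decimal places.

Time to first failure ~ Exp(Σλ) with Σλ = 0.1699.
By memorylessness, P(T > 2.78+4.65 | T > 2.78) = P(T > 4.65) = e^(−0.1699·4.65) ≈ 0.4538.

0.4538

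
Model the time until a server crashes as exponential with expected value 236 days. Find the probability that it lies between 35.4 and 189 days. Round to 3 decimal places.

0.412

The rate is λ = 1/236 = 0.00423729 per day.
P(35.4 < X < 189) = e^(−λ·35.4) − e^(−λ·189) = 0.86071 − 0.44895 ≈ 0.412.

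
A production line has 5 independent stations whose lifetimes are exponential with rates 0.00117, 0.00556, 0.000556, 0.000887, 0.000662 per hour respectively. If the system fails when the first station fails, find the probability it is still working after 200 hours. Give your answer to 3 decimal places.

0.171

The time to first failure is exponential with rate Σλ = 0.00117 + 0.00556 + 0.000556 + 0.000887 + 0.000662 = 0.008835.
P(min > 200) = e^(−0.008835·200) = e^(−1.767) ≈ 0.171.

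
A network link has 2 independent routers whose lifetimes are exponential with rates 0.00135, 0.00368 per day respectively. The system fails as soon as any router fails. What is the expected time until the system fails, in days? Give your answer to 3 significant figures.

199

The time to first failure is exponential with rate Σλ = 0.00135 + 0.00368 = 0.00503.
E[min] = 1/Σλ = 1/0.00503 = 198.807 days.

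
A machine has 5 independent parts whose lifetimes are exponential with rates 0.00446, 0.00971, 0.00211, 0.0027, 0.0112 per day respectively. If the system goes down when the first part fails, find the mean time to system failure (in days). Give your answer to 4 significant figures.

33.13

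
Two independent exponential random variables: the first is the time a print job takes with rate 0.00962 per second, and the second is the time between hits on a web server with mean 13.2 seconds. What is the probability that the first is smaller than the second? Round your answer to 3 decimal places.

λ_1 = 0.00962, λ_2 = 1/13.2 = 0.0757576.
For independent exponentials, P(the first < the second) = λ_1/(λ_1+λ_2) = 0.00962/0.0853776 ≈ 0.113.

0.113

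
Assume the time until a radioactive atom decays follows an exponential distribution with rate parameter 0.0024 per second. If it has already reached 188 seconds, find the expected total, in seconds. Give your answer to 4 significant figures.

604.7

By memorylessness, E[X | X > 188] = 188 + 1/λ = 188 + 416.667 = 604.667 seconds.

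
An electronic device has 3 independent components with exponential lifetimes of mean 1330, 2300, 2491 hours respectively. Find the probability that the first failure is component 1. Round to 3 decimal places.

0.473

Rates: λ_i = 1/mean_i → 0.00075188, 0.000434783, 0.000401445; Σλ = 0.00158811.
P(component 1 first) = λ_1/Σλ = 0.00075188/0.00158811 ≈ 0.473.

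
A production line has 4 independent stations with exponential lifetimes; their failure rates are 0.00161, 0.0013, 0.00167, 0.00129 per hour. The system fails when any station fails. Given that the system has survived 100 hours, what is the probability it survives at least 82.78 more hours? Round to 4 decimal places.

0.6151

Time to first failure ~ Exp(Σλ) with Σλ = 0.00587.
By memorylessness, P(T > 100+82.78 | T > 100) = P(T > 82.78) = e^(−0.00587·82.78) ≈ 0.6151.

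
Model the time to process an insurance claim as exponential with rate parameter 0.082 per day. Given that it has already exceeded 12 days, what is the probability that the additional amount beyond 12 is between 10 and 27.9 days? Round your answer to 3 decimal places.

0.339

Memoryless: the residual past 12 is again Exp(λ).
P(10 < residual < 27.9) = e^(−λ·10) − e^(−λ·27.9) = 0.44043 − 0.10149 ≈ 0.339.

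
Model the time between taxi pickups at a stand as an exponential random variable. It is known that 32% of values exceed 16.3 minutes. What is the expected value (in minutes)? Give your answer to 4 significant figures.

e^(−λ·16.3) = 0.32 ⇒ λ = −ln(0.32)/16.3 = 0.0699039.
Mean = 1/λ = 14.3053 minutes.

14.31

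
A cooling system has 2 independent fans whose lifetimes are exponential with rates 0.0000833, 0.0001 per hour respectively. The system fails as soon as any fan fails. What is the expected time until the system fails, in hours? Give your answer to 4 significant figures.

5456

The time to first failure is exponential with rate Σλ = 0.0000833 + 0.0001 = 0.0001833.
E[min] = 1/Σλ = 1/0.0001833 = 5455.54 hours.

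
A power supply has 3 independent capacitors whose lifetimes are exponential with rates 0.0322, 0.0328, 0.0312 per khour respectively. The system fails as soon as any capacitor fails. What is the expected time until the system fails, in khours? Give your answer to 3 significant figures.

The time to first failure is exponential with rate Σλ = 0.0322 + 0.0328 + 0.0312 = 0.0962.
E[min] = 1/Σλ = 1/0.0962 = 10.395 khours.

10.4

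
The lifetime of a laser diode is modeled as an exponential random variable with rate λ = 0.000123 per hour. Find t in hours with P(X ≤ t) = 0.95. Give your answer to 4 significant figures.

Set 1 − e^(−λt) = 0.95, so t = −ln(0.05)/λ = 2.9957/0.000123 ≈ 24355.5 hours.

24360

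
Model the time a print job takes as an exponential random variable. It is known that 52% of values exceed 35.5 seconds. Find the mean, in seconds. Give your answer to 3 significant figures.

54.3

e^(−λ·35.5) = 0.52 ⇒ λ = −ln(0.52)/35.5 = 0.0184205.
Mean = 1/λ = 54.2874 seconds.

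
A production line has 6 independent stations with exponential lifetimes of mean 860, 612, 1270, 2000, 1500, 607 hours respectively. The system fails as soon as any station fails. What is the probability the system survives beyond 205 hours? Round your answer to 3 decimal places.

The first failure time is exponential with rate Σλ_i = 1/860 + 1/612 + 1/1270 + 1/2000 + 1/1500 + 1/607 = 0.00639829 per hour.
P(min > 205) = e^(−0.00639829·205) = e^(−1.3116) ≈ 0.269.

0.269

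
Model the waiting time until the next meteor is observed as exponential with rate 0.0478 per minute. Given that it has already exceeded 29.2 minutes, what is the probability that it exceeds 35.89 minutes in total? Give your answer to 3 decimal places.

By the memoryless property, P(X > 29.2+6.69 | X > 29.2) = P(X > 6.69).
P(X > 6.69) = e^(−0.31978) ≈ 0.726.

0.726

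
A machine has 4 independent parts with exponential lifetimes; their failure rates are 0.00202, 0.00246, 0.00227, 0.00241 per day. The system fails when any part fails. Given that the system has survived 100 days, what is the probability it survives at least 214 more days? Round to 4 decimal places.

0.1408

Time to first failure ~ Exp(Σλ) with Σλ = 0.00916.
By memorylessness, P(T > 100+214 | T > 100) = P(T > 214) = e^(−0.00916·214) ≈ 0.1408.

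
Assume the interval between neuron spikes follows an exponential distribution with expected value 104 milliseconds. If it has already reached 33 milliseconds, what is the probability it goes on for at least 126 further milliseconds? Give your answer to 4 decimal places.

0.2977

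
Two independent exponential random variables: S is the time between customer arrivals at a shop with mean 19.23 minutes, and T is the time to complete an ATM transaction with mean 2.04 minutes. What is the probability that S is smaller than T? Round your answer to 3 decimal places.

0.096

λ_1 = 1/19.23 = 0.0520021, λ_2 = 1/2.04 = 0.490196.
For independent exponentials, P(S < T) = λ_1/(λ_1+λ_2) = 0.0520021/0.542198 ≈ 0.096.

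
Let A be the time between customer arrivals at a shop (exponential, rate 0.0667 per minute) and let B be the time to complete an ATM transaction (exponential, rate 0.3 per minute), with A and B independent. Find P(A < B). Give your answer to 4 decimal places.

0.1819

λ_1 = 0.0667, λ_2 = 0.3.
For independent exponentials, P(A < B) = λ_1/(λ_1+λ_2) = 0.0667/0.3667 ≈ 0.1819.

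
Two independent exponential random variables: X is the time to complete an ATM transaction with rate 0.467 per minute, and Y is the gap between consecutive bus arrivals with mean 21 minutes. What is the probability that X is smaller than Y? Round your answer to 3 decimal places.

λ_1 = 0.467, λ_2 = 1/21 = 0.047619.
For independent exponentials, P(X < Y) = λ_1/(λ_1+λ_2) = 0.467/0.514619 ≈ 0.907.

0.907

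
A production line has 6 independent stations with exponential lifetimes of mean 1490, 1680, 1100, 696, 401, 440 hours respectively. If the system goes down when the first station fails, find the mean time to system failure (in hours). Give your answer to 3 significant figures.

119

The first failure time is exponential with rate Σλ_i = 1/1490 + 1/1680 + 1/1100 + 1/696 + 1/401 + 1/440 = 0.00837874 per hour.
E[min] = 1/Σλ = 1/0.00837874 = 119.35 hours.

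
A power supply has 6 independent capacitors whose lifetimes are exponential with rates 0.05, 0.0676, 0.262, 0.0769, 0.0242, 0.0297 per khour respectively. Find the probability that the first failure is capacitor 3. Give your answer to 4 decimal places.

0.5133

The time to first failure is exponential with rate Σλ = 0.05 + 0.0676 + 0.262 + 0.0769 + 0.0242 + 0.0297 = 0.5104.
P(capacitor 3 first) = λ_3/Σλ = 0.262/0.5104 ≈ 0.5133.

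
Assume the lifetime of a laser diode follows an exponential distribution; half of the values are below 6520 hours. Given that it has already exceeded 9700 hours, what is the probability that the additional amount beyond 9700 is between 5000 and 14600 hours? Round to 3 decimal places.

For an exponential, median = ln(2)/λ, so λ = ln 2 / 6520 = 0.000106311 per hour.
Memoryless: the residual past 9700 is again Exp(λ).
P(5000 < residual < 14600) = e^(−λ·5000) − e^(−λ·14600) = 0.58769 − 0.21179 ≈ 0.376.

0.376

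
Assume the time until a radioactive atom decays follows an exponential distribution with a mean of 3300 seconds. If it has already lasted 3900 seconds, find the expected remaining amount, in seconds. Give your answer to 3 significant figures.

3300

The rate is λ = 1/3300 = 0.00030303 per second.
By memorylessness, the remaining amount past any threshold is again Exp(λ) with mean 1/λ = 3300 seconds.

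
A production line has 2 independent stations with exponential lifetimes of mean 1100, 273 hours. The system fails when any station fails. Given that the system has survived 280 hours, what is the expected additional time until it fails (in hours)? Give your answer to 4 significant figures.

First-failure rate Σλ = 1/1100 + 1/273 = 0.00457209.
By memorylessness the expected residual is 1/Σλ = 218.718 hours, regardless of the 280 already elapsed.

218.7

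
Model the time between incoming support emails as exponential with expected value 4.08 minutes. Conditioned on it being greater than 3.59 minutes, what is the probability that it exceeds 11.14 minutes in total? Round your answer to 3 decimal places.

0.157

The rate is λ = 1/4.08 = 0.245098 per minute.
By the memoryless property, P(X > 3.59+7.55 | X > 3.59) = P(X > 7.55).
P(X > 7.55) = e^(−1.8505) ≈ 0.157.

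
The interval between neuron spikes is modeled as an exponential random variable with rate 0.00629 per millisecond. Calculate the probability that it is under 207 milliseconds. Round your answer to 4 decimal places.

P(X ≤ 207) = 1 − e^(−λ·207) = 1 − e^(−1.302) ≈ 0.7280.

0.7280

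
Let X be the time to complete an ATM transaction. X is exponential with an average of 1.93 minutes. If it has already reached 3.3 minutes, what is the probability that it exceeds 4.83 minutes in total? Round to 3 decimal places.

0.453

The rate is λ = 1/1.93 = 0.518135 per minute.
The exponential is memoryless, so the remaining time is again Exp(λ): the condition X > 3.3 is irrelevant.
P(X > 1.53) = e^(−0.79275) ≈ 0.453.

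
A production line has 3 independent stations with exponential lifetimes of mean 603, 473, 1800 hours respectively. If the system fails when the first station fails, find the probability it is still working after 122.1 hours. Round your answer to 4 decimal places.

The first failure time is exponential with rate Σλ_i = 1/603 + 1/473 + 1/1800 = 0.0043281 per hour.
P(min > 122.1) = e^(−0.0043281·122.1) = e^(−0.52846) ≈ 0.5895.

0.5895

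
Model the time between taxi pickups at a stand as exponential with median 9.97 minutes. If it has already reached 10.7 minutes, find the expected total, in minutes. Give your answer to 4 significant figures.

For an exponential, median = ln(2)/λ, so λ = ln 2 / 9.97 = 0.0695233 per minute.
By memorylessness, E[X | X > 10.7] = 10.7 + 1/λ = 10.7 + 14.3837 = 25.0837 minutes.

25.08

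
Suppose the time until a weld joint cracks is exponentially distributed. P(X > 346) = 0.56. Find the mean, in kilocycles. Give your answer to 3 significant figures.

597

e^(−λ·346) = 0.56 ⇒ λ = −ln(0.56)/346 = 0.00167578.
Mean = 1/λ = 596.738 kilocycles.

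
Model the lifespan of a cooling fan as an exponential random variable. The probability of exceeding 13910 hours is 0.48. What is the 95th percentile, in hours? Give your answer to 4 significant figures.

e^(−λ·13910) = 0.48 ⇒ λ = −ln(0.48)/13910 = 0.0000527656.
95th percentile: 1 − e^(−λt) = 0.95, t = −ln(0.05)/λ = 56774.4 hours.

56770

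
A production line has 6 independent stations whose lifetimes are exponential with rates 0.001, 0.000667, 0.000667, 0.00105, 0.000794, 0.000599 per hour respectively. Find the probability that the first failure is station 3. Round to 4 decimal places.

0.1396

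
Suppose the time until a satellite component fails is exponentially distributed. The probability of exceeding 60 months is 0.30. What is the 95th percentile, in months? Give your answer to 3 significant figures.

149

e^(−λ·60) = 0.30 ⇒ λ = −ln(0.30)/60 = 0.0200662.
95th percentile: 1 − e^(−λt) = 0.95, t = −ln(0.05)/λ = 149.292 months.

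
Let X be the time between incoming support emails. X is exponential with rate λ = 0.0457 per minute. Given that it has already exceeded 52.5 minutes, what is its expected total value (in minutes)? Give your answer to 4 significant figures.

By memorylessness, E[X | X > 52.5] = 52.5 + 1/λ = 52.5 + 21.8818 = 74.3818 minutes.

74.38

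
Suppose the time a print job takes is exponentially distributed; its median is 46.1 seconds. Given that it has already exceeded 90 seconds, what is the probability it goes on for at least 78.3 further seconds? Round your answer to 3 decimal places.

0.308

For an exponential, median = ln(2)/λ, so λ = ln 2 / 46.1 = 0.0150357 per second.
The exponential is memoryless, so the remaining time is again Exp(λ): the condition X > 90 is irrelevant.
P(X > 78.3) = e^(−1.1773) ≈ 0.308.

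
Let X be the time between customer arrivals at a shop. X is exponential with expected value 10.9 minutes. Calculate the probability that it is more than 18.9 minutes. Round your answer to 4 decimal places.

0.1766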